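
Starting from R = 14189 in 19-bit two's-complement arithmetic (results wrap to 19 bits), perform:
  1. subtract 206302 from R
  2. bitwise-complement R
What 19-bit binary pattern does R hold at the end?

0101110111001110000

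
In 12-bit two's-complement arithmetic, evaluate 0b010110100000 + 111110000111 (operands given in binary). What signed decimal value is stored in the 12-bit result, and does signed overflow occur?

0b010110100000 → 010110100000 = 1440 (signed)
111110000111 = -121 (signed)
  010110100000
+ 111110000111
= 010100100111  (discard carry-out 1)
Result 010100100111: MSB = 0 → value 1319.
Addends have opposite signs, so signed overflow cannot occur.

1319; no overflow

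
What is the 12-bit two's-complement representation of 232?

232 is non-negative, so write it directly in 12 bits: 000011101000.

000011101000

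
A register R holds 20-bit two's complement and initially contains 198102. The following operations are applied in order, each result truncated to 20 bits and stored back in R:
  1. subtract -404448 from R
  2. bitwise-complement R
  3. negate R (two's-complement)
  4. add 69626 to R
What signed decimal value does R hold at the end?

Start: R = 198102 = 00110000010111010110.
R = 198102 − (-404448) = 602550; wraps to -446026 = 10010011000110110110
R = NOT 10010011000110110110 = 01101100111001001001 = 446025
R = −(446025) = -446025 = 10010011000110110111
R = -446025 + 69626 = -376399 = 10100100000110110001

-376399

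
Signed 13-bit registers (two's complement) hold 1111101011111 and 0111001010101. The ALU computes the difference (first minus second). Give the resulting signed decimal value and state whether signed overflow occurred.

-3830; no overflow

1111101011111 = -161 (signed)
0111001010101 = 3669 (signed)
Subtract via negate-and-add: invert 0111001010101 + 1 = 1000110101011 (i.e. -3669).
  1111101011111
+ 1000110101011
= 1000100001010  (discard carry-out 1)
Result 1000100001010: MSB = 1 → 4362 − 8192 = -3830.
Both addends (after negating the subtrahend) are negative and so is the stored result: no signed overflow.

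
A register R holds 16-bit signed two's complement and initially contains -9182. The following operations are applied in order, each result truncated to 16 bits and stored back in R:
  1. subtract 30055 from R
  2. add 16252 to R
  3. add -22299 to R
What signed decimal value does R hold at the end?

20252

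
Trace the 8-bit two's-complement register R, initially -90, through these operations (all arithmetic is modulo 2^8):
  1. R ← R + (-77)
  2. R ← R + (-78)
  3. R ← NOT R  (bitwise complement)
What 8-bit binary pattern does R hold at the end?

11110100

Start: R = -90 = 10100110.
R = -90 + (-77) = -167; wraps to 89 = 01011001
R = 89 + (-78) = 11 = 00001011
R = NOT 00001011 = 11110100 = -12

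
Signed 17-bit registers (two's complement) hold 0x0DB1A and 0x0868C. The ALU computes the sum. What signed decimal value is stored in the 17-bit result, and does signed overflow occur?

-40538; overflow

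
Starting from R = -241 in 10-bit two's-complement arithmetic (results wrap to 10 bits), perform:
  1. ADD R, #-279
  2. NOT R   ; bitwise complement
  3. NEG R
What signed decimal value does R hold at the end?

Start: R = -241 = 1100001111.
R = -241 + (-279) = -520; wraps to 504 = 0111111000
R = NOT 0111111000 = 1000000111 = -505
R = −(-505) = 505 = 0111111001

505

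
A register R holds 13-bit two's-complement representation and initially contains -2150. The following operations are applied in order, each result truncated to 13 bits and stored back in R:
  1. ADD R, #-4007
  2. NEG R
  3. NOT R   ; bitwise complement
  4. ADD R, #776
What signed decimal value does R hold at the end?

2810

Start: R = -2150 = 1011110011010.
R = -2150 + (-4007) = -6157; wraps to 2035 = 0011111110011
R = −(2035) = -2035 = 1100000001101
R = NOT 1100000001101 = 0011111110010 = 2034
R = 2034 + 776 = 2810 = 0101011111010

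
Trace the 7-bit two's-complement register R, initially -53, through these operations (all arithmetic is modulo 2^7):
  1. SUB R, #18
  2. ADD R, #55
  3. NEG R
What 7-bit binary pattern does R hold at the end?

0010000

Start: R = -53 = 1001011.
R = -53 − 18 = -71; wraps to 57 = 0111001
R = 57 + 55 = 112; wraps to -16 = 1110000
R = −(-16) = 16 = 0010000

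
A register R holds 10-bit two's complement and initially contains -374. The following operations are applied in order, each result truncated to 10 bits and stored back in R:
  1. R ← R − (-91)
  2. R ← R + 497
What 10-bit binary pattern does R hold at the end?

Start: R = -374 = 1010001010.
R = -374 − (-91) = -283 = 1011100101
R = -283 + 497 = 214 = 0011010110

0011010110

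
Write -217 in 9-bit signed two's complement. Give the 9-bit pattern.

100100111

|-217| = 217 = 011011001 in 9 bits.
Invert the bits: 100100110. Add 1: 100100111.
Check: 100100111 reads as 295 − 512 = -217.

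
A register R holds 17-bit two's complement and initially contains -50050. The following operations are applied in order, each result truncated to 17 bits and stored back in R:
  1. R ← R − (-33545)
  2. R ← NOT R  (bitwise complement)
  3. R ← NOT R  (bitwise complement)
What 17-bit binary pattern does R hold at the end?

Start: R = -50050 = 10011110001111110.
R = -50050 − (-33545) = -16505 = 11011111110000111
R = NOT 11011111110000111 = 00100000001111000 = 16504
R = NOT 00100000001111000 = 11011111110000111 = -16505

11011111110000111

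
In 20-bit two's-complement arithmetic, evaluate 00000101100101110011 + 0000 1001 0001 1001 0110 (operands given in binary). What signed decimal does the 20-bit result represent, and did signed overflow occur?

60169; no overflow

00000101100101110011 = 22899 (signed)
0000 1001 0001 1001 0110 → 00001001000110010110 = 37270 (signed)
  00000101100101110011
+ 00001001000110010110
= 00001110101100001001
Result 00001110101100001001: MSB = 0 → value 60169.
Both addends are non-negative and so is the stored result: no signed overflow.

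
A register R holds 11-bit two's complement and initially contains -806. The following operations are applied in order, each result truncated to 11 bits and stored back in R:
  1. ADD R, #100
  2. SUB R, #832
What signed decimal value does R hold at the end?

Start: R = -806 = 10011011010.
R = -806 + 100 = -706 = 10100111110
R = -706 − 832 = -1538; wraps to 510 = 00111111110

510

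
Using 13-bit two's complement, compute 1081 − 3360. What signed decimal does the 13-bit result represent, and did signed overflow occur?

-2279; no overflow

1081 → 0010000111001
3360 → 0110100100000
Subtract via negate-and-add: invert 0110100100000 + 1 = 1001011100000 (i.e. -3360).
  0010000111001
+ 1001011100000
= 1011100011001
Result 1011100011001: MSB = 1 → 5913 − 8192 = -2279.
Addends (after negating the subtrahend) have opposite signs, so signed overflow cannot occur.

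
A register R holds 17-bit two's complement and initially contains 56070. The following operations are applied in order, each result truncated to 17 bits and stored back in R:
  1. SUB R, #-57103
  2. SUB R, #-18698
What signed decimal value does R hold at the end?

Start: R = 56070 = 01101101100000110.
R = 56070 − (-57103) = 113173; wraps to -17899 = 11011101000010101
R = -17899 − (-18698) = 799 = 00000001100011111

799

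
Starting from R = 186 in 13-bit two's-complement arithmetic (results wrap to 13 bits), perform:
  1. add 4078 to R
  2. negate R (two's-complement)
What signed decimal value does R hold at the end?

3928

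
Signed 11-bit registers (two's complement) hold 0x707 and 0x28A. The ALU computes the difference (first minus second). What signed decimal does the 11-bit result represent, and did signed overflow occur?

0x707 = 11100000111 = -249 (signed)
0x28A = 01010001010 = 650 (signed)
Subtract via negate-and-add: invert 01010001010 + 1 = 10101110110 (i.e. -650).
  11100000111
+ 10101110110
= 10001111101  (discard carry-out 1)
Result 10001111101: MSB = 1 → 1149 − 2048 = -899.
Both addends (after negating the subtrahend) are negative and so is the stored result: no signed overflow.

-899; no overflow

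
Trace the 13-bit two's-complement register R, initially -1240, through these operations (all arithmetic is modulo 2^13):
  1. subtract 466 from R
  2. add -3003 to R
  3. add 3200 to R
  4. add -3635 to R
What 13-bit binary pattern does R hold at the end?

0101111101000

Start: R = -1240 = 1101100101000.
R = -1240 − 466 = -1706 = 1100101010110
R = -1706 + (-3003) = -4709; wraps to 3483 = 0110110011011
R = 3483 + 3200 = 6683; wraps to -1509 = 1101000011011
R = -1509 + (-3635) = -5144; wraps to 3048 = 0101111101000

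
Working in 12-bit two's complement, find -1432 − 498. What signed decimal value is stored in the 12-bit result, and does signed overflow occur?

-1432 → 101001101000
498 → 000111110010
Subtract via negate-and-add: invert 000111110010 + 1 = 111000001110 (i.e. -498).
  101001101000
+ 111000001110
= 100001110110  (discard carry-out 1)
Result 100001110110: MSB = 1 → 2166 − 4096 = -1930.
Both addends (after negating the subtrahend) are negative and so is the stored result: no signed overflow.

-1930; no overflow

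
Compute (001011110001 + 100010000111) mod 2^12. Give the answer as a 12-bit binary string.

  001011110001
+ 100010000111
= 101101111000

101101111000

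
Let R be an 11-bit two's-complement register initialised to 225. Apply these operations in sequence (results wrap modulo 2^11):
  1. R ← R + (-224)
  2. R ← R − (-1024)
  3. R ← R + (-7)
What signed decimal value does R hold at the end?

1018

Start: R = 225 = 00011100001.
R = 225 + (-224) = 1 = 00000000001
R = 1 − (-1024) = 1025; wraps to -1023 = 10000000001
R = -1023 + (-7) = -1030; wraps to 1018 = 01111111010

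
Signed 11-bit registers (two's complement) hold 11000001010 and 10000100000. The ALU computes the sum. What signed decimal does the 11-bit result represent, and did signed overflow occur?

11000001010 = -502 (signed)
10000100000 = -992 (signed)
  11000001010
+ 10000100000
= 01000101010  (discard carry-out 1)
Result 01000101010: MSB = 0 → value 554.
Both addends are negative but the stored result is non-negative: signed overflow. The true value -502 + (-992) = -1494 lies outside [-1024, 1023].

554; overflow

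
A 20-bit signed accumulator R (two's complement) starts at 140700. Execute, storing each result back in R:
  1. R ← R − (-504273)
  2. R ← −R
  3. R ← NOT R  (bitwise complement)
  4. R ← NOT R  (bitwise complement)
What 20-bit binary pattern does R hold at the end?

01100010100010010011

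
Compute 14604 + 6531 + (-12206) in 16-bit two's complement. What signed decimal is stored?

14604 + 6531 = 21135 (0101001010001111)
21135 + (-12206) = 8929 (0010001011100001)

8929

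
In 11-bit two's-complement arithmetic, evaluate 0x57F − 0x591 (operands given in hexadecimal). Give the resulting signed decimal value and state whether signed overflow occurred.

-18; no overflow

0x57F = 10101111111 = -641 (signed)
0x591 = 10110010001 = -623 (signed)
Subtract via negate-and-add: invert 10110010001 + 1 = 01001101111 (i.e. 623).
  10101111111
+ 01001101111
= 11111101110
Result 11111101110: MSB = 1 → 2030 − 2048 = -18.
Addends (after negating the subtrahend) have opposite signs, so signed overflow cannot occur.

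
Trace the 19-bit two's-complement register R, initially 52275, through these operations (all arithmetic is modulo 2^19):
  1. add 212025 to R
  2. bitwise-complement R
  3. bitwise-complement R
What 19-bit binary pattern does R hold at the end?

1000000100001101100

Start: R = 52275 = 0001100110000110011.
R = 52275 + 212025 = 264300; wraps to -259988 = 1000000100001101100
R = NOT 1000000100001101100 = 0111111011110010011 = 259987
R = NOT 0111111011110010011 = 1000000100001101100 = -259988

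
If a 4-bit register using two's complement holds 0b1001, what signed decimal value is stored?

-7

MSB is 1, so the value is negative.
Invert: 0110. Add 1: 0111 = 7. So the value is −7.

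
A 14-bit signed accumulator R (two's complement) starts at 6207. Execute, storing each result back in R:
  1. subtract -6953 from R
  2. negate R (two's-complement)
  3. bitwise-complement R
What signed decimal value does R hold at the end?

-3225

Start: R = 6207 = 01100000111111.
R = 6207 − (-6953) = 13160; wraps to -3224 = 11001101101000
R = −(-3224) = 3224 = 00110010011000
R = NOT 00110010011000 = 11001101100111 = -3225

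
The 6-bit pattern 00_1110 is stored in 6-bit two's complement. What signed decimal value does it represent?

14

MSB is 0, so the value is non-negative: 001110 = 14.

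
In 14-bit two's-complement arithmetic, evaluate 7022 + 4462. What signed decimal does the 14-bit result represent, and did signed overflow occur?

7022 → 01101101101110
4462 → 01000101101110
  01101101101110
+ 01000101101110
= 10110011011100
Result 10110011011100: MSB = 1 → 11484 − 16384 = -4900.
Both addends are non-negative but the stored result is negative: signed overflow. The true value 7022 + 4462 = 11484 lies outside [-8192, 8191].

-4900; overflow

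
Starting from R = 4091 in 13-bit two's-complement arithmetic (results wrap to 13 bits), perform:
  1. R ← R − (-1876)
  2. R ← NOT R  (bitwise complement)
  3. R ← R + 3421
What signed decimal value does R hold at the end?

-2547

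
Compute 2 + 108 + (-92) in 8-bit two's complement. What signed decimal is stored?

2 + 108 = 110 (01101110)
110 + (-92) = 18 (00010010)

18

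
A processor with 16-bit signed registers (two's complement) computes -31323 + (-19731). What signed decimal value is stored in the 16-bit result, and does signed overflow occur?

14482; overflow

-31323 → 1000010110100101
-19731 → 1011001011101101
  1000010110100101
+ 1011001011101101
= 0011100010010010  (discard carry-out 1)
Result 0011100010010010: MSB = 0 → value 14482.
Both addends are negative but the stored result is non-negative: signed overflow. The true value -31323 + (-19731) = -51054 lies outside [-32768, 32767].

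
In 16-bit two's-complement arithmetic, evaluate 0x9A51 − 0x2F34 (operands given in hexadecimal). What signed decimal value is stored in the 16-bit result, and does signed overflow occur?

27421; overflow

0x9A51 = 1001101001010001 = -26031 (signed)
0x2F34 = 0010111100110100 = 12084 (signed)
Subtract via negate-and-add: invert 0010111100110100 + 1 = 1101000011001100 (i.e. -12084).
  1001101001010001
+ 1101000011001100
= 0110101100011101  (discard carry-out 1)
Result 0110101100011101: MSB = 0 → value 27421.
Both addends (after negating the subtrahend) are negative but the stored result is non-negative: signed overflow. The true value -26031 − 12084 = -38115 lies outside [-32768, 32767].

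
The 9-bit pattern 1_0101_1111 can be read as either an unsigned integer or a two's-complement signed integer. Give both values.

unsigned = 351, signed = -161

Unsigned: 101011111 = 351.
Signed: MSB=1 → 351 − 512 = -161.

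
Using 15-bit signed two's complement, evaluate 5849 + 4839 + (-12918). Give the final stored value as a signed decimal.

-2230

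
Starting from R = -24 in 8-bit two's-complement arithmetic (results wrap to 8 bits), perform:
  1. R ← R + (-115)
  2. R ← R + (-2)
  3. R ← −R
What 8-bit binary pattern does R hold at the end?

Start: R = -24 = 11101000.
R = -24 + (-115) = -139; wraps to 117 = 01110101
R = 117 + (-2) = 115 = 01110011
R = −(115) = -115 = 10001101

10001101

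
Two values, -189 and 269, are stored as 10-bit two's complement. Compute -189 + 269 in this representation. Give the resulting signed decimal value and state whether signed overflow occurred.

-189 → 1101000011
269 → 0100001101
  1101000011
+ 0100001101
= 0001010000  (discard carry-out 1)
Result 0001010000: MSB = 0 → value 80.
Addends have opposite signs, so signed overflow cannot occur.

80; no overflow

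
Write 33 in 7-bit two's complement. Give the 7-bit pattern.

33 is non-negative, so write it directly in 7 bits: 0100001.

0100001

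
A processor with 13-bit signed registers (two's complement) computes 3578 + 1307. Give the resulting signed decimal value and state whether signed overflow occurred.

3578 → 0110111111010
1307 → 0010100011011
  0110111111010
+ 0010100011011
= 1001100010101
Result 1001100010101: MSB = 1 → 4885 − 8192 = -3307.
Both addends are non-negative but the stored result is negative: signed overflow. The true value 3578 + 1307 = 4885 lies outside [-4096, 4095].

-3307; overflow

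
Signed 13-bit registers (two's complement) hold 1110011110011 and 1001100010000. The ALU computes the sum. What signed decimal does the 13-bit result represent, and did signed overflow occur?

1110011110011 = -781 (signed)
1001100010000 = -3312 (signed)
  1110011110011
+ 1001100010000
= 1000000000011  (discard carry-out 1)
Result 1000000000011: MSB = 1 → 4099 − 8192 = -4093.
Both addends are negative and so is the stored result: no signed overflow.

-4093; no overflow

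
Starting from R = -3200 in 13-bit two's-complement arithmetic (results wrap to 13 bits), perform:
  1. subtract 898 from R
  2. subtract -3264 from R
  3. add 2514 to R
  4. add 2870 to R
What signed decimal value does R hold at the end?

-3642

Start: R = -3200 = 1001110000000.
R = -3200 − 898 = -4098; wraps to 4094 = 0111111111110
R = 4094 − (-3264) = 7358; wraps to -834 = 1110010111110
R = -834 + 2514 = 1680 = 0011010010000
R = 1680 + 2870 = 4550; wraps to -3642 = 1000111000110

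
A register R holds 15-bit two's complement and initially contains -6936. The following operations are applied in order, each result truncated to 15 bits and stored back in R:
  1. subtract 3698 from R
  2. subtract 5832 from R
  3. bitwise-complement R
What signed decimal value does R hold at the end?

-16303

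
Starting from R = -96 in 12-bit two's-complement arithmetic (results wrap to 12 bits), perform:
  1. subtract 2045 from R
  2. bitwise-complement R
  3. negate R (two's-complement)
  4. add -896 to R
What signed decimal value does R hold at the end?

1060

Start: R = -96 = 111110100000.
R = -96 − 2045 = -2141; wraps to 1955 = 011110100011
R = NOT 011110100011 = 100001011100 = -1956
R = −(-1956) = 1956 = 011110100100
R = 1956 + (-896) = 1060 = 010000100100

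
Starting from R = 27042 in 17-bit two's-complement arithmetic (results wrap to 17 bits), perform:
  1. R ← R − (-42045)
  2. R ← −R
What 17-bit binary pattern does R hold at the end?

01111001000100001

Start: R = 27042 = 00110100110100010.
R = 27042 − (-42045) = 69087; wraps to -61985 = 10000110111011111
R = −(-61985) = 61985 = 01111001000100001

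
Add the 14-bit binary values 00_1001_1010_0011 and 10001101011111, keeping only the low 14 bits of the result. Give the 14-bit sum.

10110100000010

  00100110100011
+ 10001101011111
= 10110100000010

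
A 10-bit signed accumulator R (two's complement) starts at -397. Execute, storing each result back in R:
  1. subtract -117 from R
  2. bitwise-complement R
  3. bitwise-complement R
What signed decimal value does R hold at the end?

Start: R = -397 = 1001110011.
R = -397 − (-117) = -280 = 1011101000
R = NOT 1011101000 = 0100010111 = 279
R = NOT 0100010111 = 1011101000 = -280

-280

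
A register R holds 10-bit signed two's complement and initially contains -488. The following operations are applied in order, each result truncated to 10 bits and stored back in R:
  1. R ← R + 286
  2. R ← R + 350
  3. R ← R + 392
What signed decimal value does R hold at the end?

-484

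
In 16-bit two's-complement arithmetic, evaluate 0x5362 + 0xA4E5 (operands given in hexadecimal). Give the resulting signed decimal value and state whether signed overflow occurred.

0x5362 = 0101001101100010 = 21346 (signed)
0xA4E5 = 1010010011100101 = -23323 (signed)
  0101001101100010
+ 1010010011100101
= 1111100001000111
Result 1111100001000111: MSB = 1 → 63559 − 65536 = -1977.
Addends have opposite signs, so signed overflow cannot occur.

-1977; no overflow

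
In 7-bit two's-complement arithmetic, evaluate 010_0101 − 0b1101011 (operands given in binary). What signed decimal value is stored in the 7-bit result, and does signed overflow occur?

58; no overflow

010_0101 → 0100101 = 37 (signed)
0b1101011 → 1101011 = -21 (signed)
Subtract via negate-and-add: invert 1101011 + 1 = 0010101 (i.e. 21).
  0100101
+ 0010101
= 0111010
Result 0111010: MSB = 0 → value 58.
Both addends (after negating the subtrahend) are non-negative and so is the stored result: no signed overflow.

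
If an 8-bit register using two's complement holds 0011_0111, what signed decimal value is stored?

MSB is 0, so the value is non-negative: 00110111 = 55.

55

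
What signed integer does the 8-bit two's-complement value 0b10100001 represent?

MSB is 1, so the value is negative.
Invert: 01011110. Add 1: 01011111 = 95. So the value is −95.

-95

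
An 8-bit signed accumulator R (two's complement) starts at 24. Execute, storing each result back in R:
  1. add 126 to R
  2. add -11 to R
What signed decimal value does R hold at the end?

-117

Start: R = 24 = 00011000.
R = 24 + 126 = 150; wraps to -106 = 10010110
R = -106 + (-11) = -117 = 10001011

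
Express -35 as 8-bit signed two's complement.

|-35| = 35 = 00100011 in 8 bits.
Invert the bits: 11011100. Add 1: 11011101.
Check: 11011101 reads as 221 − 256 = -35.

11011101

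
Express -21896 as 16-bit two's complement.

1010101001111000

|-21896| = 21896 = 0101010110001000 in 16 bits.
Invert the bits: 1010101001110111. Add 1: 1010101001111000.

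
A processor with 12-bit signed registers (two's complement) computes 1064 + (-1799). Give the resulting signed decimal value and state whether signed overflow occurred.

1064 → 010000101000
-1799 → 100011111001
  010000101000
+ 100011111001
= 110100100001
Result 110100100001: MSB = 1 → 3361 − 4096 = -735.
Addends have opposite signs, so signed overflow cannot occur.

-735; no overflow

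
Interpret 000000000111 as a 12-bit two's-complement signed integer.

MSB is 0, so the value is non-negative: 000000000111 = 7.

7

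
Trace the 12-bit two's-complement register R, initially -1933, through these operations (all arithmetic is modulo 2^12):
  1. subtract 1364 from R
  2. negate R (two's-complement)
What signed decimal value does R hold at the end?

-799

Start: R = -1933 = 100001110011.
R = -1933 − 1364 = -3297; wraps to 799 = 001100011111
R = −(799) = -799 = 110011100001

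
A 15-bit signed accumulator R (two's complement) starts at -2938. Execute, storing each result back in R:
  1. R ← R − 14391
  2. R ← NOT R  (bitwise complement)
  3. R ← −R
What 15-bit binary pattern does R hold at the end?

011110001010000

Start: R = -2938 = 111010010000110.
R = -2938 − 14391 = -17329; wraps to 15439 = 011110001001111
R = NOT 011110001001111 = 100001110110000 = -15440
R = −(-15440) = 15440 = 011110001010000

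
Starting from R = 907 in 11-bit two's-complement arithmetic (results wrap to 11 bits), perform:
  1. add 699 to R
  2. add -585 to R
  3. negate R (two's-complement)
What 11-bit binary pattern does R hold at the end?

10000000011

Start: R = 907 = 01110001011.
R = 907 + 699 = 1606; wraps to -442 = 11001000110
R = -442 + (-585) = -1027; wraps to 1021 = 01111111101
R = −(1021) = -1021 = 10000000011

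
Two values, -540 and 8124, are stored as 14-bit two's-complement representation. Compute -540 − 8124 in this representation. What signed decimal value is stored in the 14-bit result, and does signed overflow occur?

7720; overflow

-540 → 11110111100100
8124 → 01111110111100
Subtract via negate-and-add: invert 01111110111100 + 1 = 10000001000100 (i.e. -8124).
  11110111100100
+ 10000001000100
= 01111000101000  (discard carry-out 1)
Result 01111000101000: MSB = 0 → value 7720.
Both addends (after negating the subtrahend) are negative but the stored result is non-negative: signed overflow. The true value -540 − 8124 = -8664 lies outside [-8192, 8191].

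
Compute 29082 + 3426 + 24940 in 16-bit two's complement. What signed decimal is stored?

29082 + 3426 = 32508 (0111111011111100)
32508 + 24940 = 57448 → wraps to -8088 (1110000001101000)

-8088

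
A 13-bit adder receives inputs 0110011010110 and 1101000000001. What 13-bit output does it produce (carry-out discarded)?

0011011010111

  0110011010110
+ 1101000000001
= 0011011010111  (discard carry-out 1)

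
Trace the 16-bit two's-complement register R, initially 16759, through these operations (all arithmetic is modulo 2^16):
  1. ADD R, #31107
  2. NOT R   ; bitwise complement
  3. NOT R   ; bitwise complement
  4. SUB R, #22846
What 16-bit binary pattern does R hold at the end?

0110000110111100

Start: R = 16759 = 0100000101110111.
R = 16759 + 31107 = 47866; wraps to -17670 = 1011101011111010
R = NOT 1011101011111010 = 0100010100000101 = 17669
R = NOT 0100010100000101 = 1011101011111010 = -17670
R = -17670 − 22846 = -40516; wraps to 25020 = 0110000110111100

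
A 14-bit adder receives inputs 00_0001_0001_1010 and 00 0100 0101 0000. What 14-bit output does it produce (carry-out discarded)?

00010101101010

  00000100011010
+ 00010001010000
= 00010101101010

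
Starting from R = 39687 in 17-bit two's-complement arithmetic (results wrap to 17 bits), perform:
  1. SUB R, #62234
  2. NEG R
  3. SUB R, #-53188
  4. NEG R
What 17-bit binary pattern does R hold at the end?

01101100000101001

Start: R = 39687 = 01001101100000111.
R = 39687 − 62234 = -22547 = 11010011111101101
R = −(-22547) = 22547 = 00101100000010011
R = 22547 − (-53188) = 75735; wraps to -55337 = 10010011111010111
R = −(-55337) = 55337 = 01101100000101001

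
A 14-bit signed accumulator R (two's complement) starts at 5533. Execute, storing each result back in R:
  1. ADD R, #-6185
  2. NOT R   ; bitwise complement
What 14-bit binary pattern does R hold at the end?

00001010001011

Start: R = 5533 = 01010110011101.
R = 5533 + (-6185) = -652 = 11110101110100
R = NOT 11110101110100 = 00001010001011 = 651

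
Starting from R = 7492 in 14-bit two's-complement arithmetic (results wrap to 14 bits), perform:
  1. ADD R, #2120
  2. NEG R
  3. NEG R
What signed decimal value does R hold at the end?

Start: R = 7492 = 01110101000100.
R = 7492 + 2120 = 9612; wraps to -6772 = 10010110001100
R = −(-6772) = 6772 = 01101001110100
R = −(6772) = -6772 = 10010110001100

-6772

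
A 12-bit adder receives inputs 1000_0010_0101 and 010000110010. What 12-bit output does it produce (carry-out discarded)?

  100000100101
+ 010000110010
= 110001010111

110001010111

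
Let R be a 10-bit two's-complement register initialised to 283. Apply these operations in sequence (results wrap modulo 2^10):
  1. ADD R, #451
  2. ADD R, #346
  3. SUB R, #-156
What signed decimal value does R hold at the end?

Start: R = 283 = 0100011011.
R = 283 + 451 = 734; wraps to -290 = 1011011110
R = -290 + 346 = 56 = 0000111000
R = 56 − (-156) = 212 = 0011010100

212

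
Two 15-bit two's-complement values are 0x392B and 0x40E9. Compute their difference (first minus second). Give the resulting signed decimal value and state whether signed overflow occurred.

-1982; overflow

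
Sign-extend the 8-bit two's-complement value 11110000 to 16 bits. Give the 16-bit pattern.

MSB of 11110000 is 1; replicate it into the new high bits.
11111111|11110000 → 1111111111110000 (still -16).

1111111111110000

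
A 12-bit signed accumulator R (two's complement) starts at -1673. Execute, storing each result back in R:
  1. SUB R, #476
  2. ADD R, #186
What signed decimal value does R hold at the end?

-1963

Start: R = -1673 = 100101110111.
R = -1673 − 476 = -2149; wraps to 1947 = 011110011011
R = 1947 + 186 = 2133; wraps to -1963 = 100001010101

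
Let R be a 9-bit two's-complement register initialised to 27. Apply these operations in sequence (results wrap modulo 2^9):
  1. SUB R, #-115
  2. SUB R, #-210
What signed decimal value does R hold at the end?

Start: R = 27 = 000011011.
R = 27 − (-115) = 142 = 010001110
R = 142 − (-210) = 352; wraps to -160 = 101100000

-160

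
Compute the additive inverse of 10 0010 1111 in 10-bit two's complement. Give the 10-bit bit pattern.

0111010001

Invert: 0111010000. Add 1: 0111010001.
Check: 1000101111 = -465, 0111010001 = 465.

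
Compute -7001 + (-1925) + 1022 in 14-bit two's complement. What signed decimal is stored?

-7904

-7001 + (-1925) = -8926 → wraps to 7458 (01110100100010)
7458 + 1022 = 8480 → wraps to -7904 (10000100100000)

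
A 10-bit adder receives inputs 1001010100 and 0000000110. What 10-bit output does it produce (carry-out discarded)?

  1001010100
+ 0000000110
= 1001011010

1001011010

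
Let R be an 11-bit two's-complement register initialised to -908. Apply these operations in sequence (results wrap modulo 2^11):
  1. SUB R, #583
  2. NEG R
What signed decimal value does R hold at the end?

-557

Start: R = -908 = 10001110100.
R = -908 − 583 = -1491; wraps to 557 = 01000101101
R = −(557) = -557 = 10111010011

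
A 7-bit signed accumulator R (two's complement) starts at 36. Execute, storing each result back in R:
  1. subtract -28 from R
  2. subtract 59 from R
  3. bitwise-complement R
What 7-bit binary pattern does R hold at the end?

Start: R = 36 = 0100100.
R = 36 − (-28) = 64; wraps to -64 = 1000000
R = -64 − 59 = -123; wraps to 5 = 0000101
R = NOT 0000101 = 1111010 = -6

1111010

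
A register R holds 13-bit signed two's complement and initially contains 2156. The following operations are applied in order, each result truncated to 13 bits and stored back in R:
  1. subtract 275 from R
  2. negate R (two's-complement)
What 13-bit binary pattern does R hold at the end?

1100010100111

Start: R = 2156 = 0100001101100.
R = 2156 − 275 = 1881 = 0011101011001
R = −(1881) = -1881 = 1100010100111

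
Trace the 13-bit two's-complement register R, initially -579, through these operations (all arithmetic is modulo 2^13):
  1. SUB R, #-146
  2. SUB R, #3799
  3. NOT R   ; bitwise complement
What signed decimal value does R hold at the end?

-3961

Start: R = -579 = 1110110111101.
R = -579 − (-146) = -433 = 1111001001111
R = -433 − 3799 = -4232; wraps to 3960 = 0111101111000
R = NOT 0111101111000 = 1000010000111 = -3961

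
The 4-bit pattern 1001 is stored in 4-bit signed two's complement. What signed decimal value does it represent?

-7

MSB is 1, so the value is negative.
Invert: 0110. Add 1: 0111 = 7. So the value is −7.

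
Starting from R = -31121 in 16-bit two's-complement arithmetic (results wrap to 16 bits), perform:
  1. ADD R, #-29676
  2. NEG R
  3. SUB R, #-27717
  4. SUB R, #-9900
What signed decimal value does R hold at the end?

Start: R = -31121 = 1000011001101111.
R = -31121 + (-29676) = -60797; wraps to 4739 = 0001001010000011
R = −(4739) = -4739 = 1110110101111101
R = -4739 − (-27717) = 22978 = 0101100111000010
R = 22978 − (-9900) = 32878; wraps to -32658 = 1000000001101110

-32658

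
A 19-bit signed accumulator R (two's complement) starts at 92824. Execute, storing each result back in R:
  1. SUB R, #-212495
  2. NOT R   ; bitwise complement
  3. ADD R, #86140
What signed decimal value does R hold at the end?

-219180

Start: R = 92824 = 0010110101010011000.
R = 92824 − (-212495) = 305319; wraps to -218969 = 1001010100010100111
R = NOT 1001010100010100111 = 0110101011101011000 = 218968
R = 218968 + 86140 = 305108; wraps to -219180 = 1001010011111010100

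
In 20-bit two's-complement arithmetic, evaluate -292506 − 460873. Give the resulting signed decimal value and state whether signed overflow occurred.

-292506 → 10111000100101100110
460873 → 01110000100001001001
Subtract via negate-and-add: invert 01110000100001001001 + 1 = 10001111011110110111 (i.e. -460873).
  10111000100101100110
+ 10001111011110110111
= 01001000000100011101  (discard carry-out 1)
Result 01001000000100011101: MSB = 0 → value 295197.
Both addends (after negating the subtrahend) are negative but the stored result is non-negative: signed overflow. The true value -292506 − 460873 = -753379 lies outside [-524288, 524287].

295197; overflow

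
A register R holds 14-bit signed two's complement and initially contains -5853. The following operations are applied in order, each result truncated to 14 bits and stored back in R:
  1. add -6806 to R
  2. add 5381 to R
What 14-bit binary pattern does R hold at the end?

10001110010010

Start: R = -5853 = 10100100100011.
R = -5853 + (-6806) = -12659; wraps to 3725 = 00111010001101
R = 3725 + 5381 = 9106; wraps to -7278 = 10001110010010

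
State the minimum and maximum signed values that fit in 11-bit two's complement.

Minimum: −2^10 = -1024.
Maximum: 2^10 − 1 = 1023.

min = -1024, max = 1023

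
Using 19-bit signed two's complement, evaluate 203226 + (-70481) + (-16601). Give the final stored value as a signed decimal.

203226 + (-70481) = 132745 (0100000011010001001)
132745 + (-16601) = 116144 (0011100010110110000)

116144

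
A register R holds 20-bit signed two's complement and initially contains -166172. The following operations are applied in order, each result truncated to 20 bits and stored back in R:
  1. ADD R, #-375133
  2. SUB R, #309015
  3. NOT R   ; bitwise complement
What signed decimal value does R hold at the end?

Start: R = -166172 = 11010111011011100100.
R = -166172 + (-375133) = -541305; wraps to 507271 = 01111011110110000111
R = 507271 − 309015 = 198256 = 00110000011001110000
R = NOT 00110000011001110000 = 11001111100110001111 = -198257

-198257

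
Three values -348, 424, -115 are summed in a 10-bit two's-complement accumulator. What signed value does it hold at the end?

-39

-348 + 424 = 76 (0001001100)
76 + (-115) = -39 (1111011001)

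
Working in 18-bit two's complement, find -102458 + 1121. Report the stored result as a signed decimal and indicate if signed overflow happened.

-101337; no overflow

-102458 → 100110111111000110
1121 → 000000010001100001
  100110111111000110
+ 000000010001100001
= 100111010000100111
Result 100111010000100111: MSB = 1 → 160807 − 262144 = -101337.
Addends have opposite signs, so signed overflow cannot occur.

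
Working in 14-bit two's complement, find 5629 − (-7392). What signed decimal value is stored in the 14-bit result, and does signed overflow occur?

5629 → 01010111111101
-7392 → 10001100100000
Subtract via negate-and-add: invert 10001100100000 + 1 = 01110011100000 (i.e. 7392).
  01010111111101
+ 01110011100000
= 11001011011101
Result 11001011011101: MSB = 1 → 13021 − 16384 = -3363.
Both addends (after negating the subtrahend) are non-negative but the stored result is negative: signed overflow. The true value 5629 − (-7392) = 13021 lies outside [-8192, 8191].

-3363; overflow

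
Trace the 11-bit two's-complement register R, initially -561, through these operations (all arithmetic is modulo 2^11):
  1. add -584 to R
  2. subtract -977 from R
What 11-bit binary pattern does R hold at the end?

11101011000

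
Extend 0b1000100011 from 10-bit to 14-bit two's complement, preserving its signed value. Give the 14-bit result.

MSB of 1000100011 is 1; replicate it into the new high bits.
1111|1000100011 → 11111000100011 (still -477).

11111000100011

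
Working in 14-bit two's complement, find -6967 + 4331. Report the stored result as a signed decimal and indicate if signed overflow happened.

-2636; no overflow

-6967 → 10010011001001
4331 → 01000011101011
  10010011001001
+ 01000011101011
= 11010110110100
Result 11010110110100: MSB = 1 → 13748 − 16384 = -2636.
Addends have opposite signs, so signed overflow cannot occur.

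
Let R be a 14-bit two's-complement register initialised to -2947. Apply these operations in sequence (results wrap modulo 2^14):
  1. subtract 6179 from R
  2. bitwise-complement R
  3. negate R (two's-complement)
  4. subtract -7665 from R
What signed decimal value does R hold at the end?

Start: R = -2947 = 11010001111101.
R = -2947 − 6179 = -9126; wraps to 7258 = 01110001011010
R = NOT 01110001011010 = 10001110100101 = -7259
R = −(-7259) = 7259 = 01110001011011
R = 7259 − (-7665) = 14924; wraps to -1460 = 11101001001100

-1460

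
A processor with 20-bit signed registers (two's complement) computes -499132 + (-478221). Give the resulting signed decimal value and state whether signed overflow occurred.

71223; overflow

-499132 → 10000110001001000100
-478221 → 10001011001111110011
  10000110001001000100
+ 10001011001111110011
= 00010001011000110111  (discard carry-out 1)
Result 00010001011000110111: MSB = 0 → value 71223.
Both addends are negative but the stored result is non-negative: signed overflow. The true value -499132 + (-478221) = -977353 lies outside [-524288, 524287].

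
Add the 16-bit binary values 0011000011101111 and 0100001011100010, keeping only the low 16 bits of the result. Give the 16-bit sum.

  0011000011101111
+ 0100001011100010
= 0111001111010001

0111001111010001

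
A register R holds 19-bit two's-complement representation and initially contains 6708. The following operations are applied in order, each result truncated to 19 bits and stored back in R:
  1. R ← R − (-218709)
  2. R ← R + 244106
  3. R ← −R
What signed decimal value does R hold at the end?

54765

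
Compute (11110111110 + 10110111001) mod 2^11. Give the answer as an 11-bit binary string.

  11110111110
+ 10110111001
= 10101110111  (discard carry-out 1)

10101110111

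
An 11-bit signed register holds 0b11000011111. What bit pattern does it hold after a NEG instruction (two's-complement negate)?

Invert: 00111100000. Add 1: 00111100001.

00111100001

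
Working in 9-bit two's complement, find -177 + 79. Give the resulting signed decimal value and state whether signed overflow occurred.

-177 → 101001111
79 → 001001111
  101001111
+ 001001111
= 110011110
Result 110011110: MSB = 1 → 414 − 512 = -98.
Addends have opposite signs, so signed overflow cannot occur.

-98; no overflow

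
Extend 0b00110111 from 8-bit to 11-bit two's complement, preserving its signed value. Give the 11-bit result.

00000110111

MSB of 00110111 is 0; replicate it into the new high bits.
000|00110111 → 00000110111 (still 55).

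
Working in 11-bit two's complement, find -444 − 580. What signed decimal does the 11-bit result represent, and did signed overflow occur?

-444 → 11001000100
580 → 01001000100
Subtract via negate-and-add: invert 01001000100 + 1 = 10110111100 (i.e. -580).
  11001000100
+ 10110111100
= 10000000000  (discard carry-out 1)
Result 10000000000: MSB = 1 → 1024 − 2048 = -1024.
Both addends (after negating the subtrahend) are negative and so is the stored result: no signed overflow.

-1024; no overflow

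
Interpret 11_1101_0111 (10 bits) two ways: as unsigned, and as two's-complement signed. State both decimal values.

unsigned = 983, signed = -41

Unsigned: 1111010111 = 983.
Signed: MSB=1 → 983 − 1024 = -41.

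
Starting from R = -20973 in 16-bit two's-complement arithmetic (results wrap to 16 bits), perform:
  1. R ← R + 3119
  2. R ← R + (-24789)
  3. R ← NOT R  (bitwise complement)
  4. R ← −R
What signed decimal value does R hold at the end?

Start: R = -20973 = 1010111000010011.
R = -20973 + 3119 = -17854 = 1011101001000010
R = -17854 + (-24789) = -42643; wraps to 22893 = 0101100101101101
R = NOT 0101100101101101 = 1010011010010010 = -22894
R = −(-22894) = 22894 = 0101100101101110

22894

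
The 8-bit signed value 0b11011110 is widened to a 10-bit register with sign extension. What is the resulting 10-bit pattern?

1111011110

MSB of 11011110 is 1; replicate it into the new high bits.
11|11011110 → 1111011110 (still -34).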